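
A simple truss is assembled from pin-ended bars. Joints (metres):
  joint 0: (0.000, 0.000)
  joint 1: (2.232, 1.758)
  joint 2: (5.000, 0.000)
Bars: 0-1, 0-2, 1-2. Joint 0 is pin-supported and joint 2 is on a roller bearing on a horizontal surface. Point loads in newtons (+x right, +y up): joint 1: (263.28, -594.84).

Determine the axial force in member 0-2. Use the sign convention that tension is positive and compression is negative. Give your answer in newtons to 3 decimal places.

N=3 nodes, M=3 members, R=3 reactions → 2N=6, M+R=6
member 0 (0-1): L=2.8412, (cx,cy)=(0.7856,0.6188)
member 1 (0-2): L=5.0000, (cx,cy)=(1.0000,0.0000)
member 2 (1-2): L=3.2791, (cx,cy)=(0.8441,-0.5361)
solve A·x = −loads:
  F[0-1] = -382.5984 N (compression)
  F[0-2] = +563.8435 N (tension)
  F[1-2] = -667.9516 N (compression)
  Rx@0 = -263.2800 N
  Ry@0 = +236.7342 N
  Ry@2 = +358.1058 N

563.844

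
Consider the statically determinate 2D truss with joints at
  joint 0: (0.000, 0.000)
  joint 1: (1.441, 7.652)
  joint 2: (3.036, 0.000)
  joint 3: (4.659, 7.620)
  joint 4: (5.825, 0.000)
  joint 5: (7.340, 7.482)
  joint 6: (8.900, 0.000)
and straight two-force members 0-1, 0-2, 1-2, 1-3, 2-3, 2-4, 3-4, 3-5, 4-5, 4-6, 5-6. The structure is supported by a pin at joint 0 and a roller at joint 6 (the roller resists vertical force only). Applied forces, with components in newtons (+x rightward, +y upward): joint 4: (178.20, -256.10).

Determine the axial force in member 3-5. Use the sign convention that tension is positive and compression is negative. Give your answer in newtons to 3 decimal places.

N=7 nodes, M=11 members, R=3 reactions → 2N=14, M+R=14
member 0 (0-1): L=7.7865, (cx,cy)=(0.1851,0.9827)
member 1 (0-2): L=3.0360, (cx,cy)=(1.0000,0.0000)
member 2 (1-2): L=7.8165, (cx,cy)=(0.2041,-0.9790)
member 3 (1-3): L=3.2182, (cx,cy)=(1.0000,-0.0099)
member 4 (2-3): L=7.7909, (cx,cy)=(0.2083,0.9781)
member 5 (2-4): L=2.7890, (cx,cy)=(1.0000,0.0000)
member 6 (3-4): L=7.7087, (cx,cy)=(0.1513,-0.9885)
member 7 (3-5): L=2.6845, (cx,cy)=(0.9987,-0.0514)
member 8 (4-5): L=7.6338, (cx,cy)=(0.1985,0.9801)
member 9 (4-6): L=3.0750, (cx,cy)=(1.0000,0.0000)
member 10 (5-6): L=7.6429, (cx,cy)=(0.2041,-0.9789)
solve A·x = −loads:
  F[0-1] = -90.0393 N (compression)
  F[0-2] = +194.8630 N (tension)
  F[1-2] = +90.7431 N (tension)
  F[1-3] = -35.1815 N (compression)
  F[2-3] = -90.8265 N (compression)
  F[2-4] = +232.3006 N (tension)
  F[3-4] = +93.0641 N (tension)
  F[3-5] = -68.2676 N (compression)
  F[4-5] = +167.4371 N (tension)
  F[4-6] = +34.9480 N (tension)
  F[5-6] = -171.2206 N (compression)
  Rx@0 = -178.2000 N
  Ry@0 = +88.4840 N
  Ry@6 = +167.6160 N

-68.268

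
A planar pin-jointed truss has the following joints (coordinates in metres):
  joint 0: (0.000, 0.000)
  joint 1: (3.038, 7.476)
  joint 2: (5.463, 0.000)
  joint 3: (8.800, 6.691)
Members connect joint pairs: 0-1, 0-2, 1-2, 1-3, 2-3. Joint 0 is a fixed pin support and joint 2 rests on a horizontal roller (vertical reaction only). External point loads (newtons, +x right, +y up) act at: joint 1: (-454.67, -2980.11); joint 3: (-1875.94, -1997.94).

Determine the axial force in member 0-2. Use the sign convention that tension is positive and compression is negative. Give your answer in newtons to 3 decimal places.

N=4 nodes, M=5 members, R=3 reactions → 2N=8, M+R=8
member 0 (0-1): L=8.0697, (cx,cy)=(0.3765,0.9264)
member 1 (0-2): L=5.4630, (cx,cy)=(1.0000,0.0000)
member 2 (1-2): L=7.8595, (cx,cy)=(0.3085,-0.9512)
member 3 (1-3): L=5.8152, (cx,cy)=(0.9908,-0.1350)
member 4 (2-3): L=7.4770, (cx,cy)=(0.4463,0.8949)
solve A·x = −loads:
  F[0-1] = -3262.2814 N (compression)
  F[0-2] = -1102.4585 N (compression)
  F[1-2] = +162.2774 N (tension)
  F[1-3] = -831.1591 N (compression)
  F[2-3] = -2358.0090 N (compression)
  Rx@0 = +2330.6100 N
  Ry@0 = +3022.2714 N
  Ry@2 = +1955.7786 N

-1102.459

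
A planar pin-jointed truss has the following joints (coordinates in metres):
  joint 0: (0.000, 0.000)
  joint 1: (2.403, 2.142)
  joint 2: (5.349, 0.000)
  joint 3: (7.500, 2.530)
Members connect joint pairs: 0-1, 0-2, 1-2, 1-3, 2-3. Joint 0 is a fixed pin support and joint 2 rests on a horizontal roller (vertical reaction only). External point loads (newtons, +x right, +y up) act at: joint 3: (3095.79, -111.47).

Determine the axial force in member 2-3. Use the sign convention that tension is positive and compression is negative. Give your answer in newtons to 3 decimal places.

-487.163

N=4 nodes, M=5 members, R=3 reactions → 2N=8, M+R=8
member 0 (0-1): L=3.2191, (cx,cy)=(0.7465,0.6654)
member 1 (0-2): L=5.3490, (cx,cy)=(1.0000,0.0000)
member 2 (1-2): L=3.6424, (cx,cy)=(0.8088,-0.5881)
member 3 (1-3): L=5.1117, (cx,cy)=(0.9971,0.0759)
member 4 (2-3): L=3.3208, (cx,cy)=(0.6477,0.7619)
solve A·x = −loads:
  F[0-1] = +2267.9286 N (tension)
  F[0-2] = +1402.8197 N (tension)
  F[1-2] = -2124.5759 N (compression)
  F[1-3] = +3421.2125 N (tension)
  F[2-3] = -487.1629 N (compression)
  Rx@0 = -3095.7900 N
  Ry@0 = -1509.0897 N
  Ry@2 = +1620.5597 N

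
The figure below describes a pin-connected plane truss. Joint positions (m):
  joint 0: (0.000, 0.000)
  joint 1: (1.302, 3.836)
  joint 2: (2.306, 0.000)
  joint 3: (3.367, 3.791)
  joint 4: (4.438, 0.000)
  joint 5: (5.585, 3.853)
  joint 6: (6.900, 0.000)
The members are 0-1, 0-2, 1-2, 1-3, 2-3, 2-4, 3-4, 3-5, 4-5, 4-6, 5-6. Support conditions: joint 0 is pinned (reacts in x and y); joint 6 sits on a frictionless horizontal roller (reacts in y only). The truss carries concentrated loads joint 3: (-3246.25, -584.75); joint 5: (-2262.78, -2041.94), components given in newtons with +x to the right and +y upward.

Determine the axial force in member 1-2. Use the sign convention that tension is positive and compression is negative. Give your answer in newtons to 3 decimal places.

3912.375

N=7 nodes, M=11 members, R=3 reactions → 2N=14, M+R=14
member 0 (0-1): L=4.0509, (cx,cy)=(0.3214,0.9469)
member 1 (0-2): L=2.3060, (cx,cy)=(1.0000,0.0000)
member 2 (1-2): L=3.9652, (cx,cy)=(0.2532,-0.9674)
member 3 (1-3): L=2.0655, (cx,cy)=(0.9998,-0.0218)
member 4 (2-3): L=3.9367, (cx,cy)=(0.2695,0.9630)
member 5 (2-4): L=2.1320, (cx,cy)=(1.0000,0.0000)
member 6 (3-4): L=3.9394, (cx,cy)=(0.2719,-0.9623)
member 7 (3-5): L=2.2189, (cx,cy)=(0.9996,0.0279)
member 8 (4-5): L=4.0201, (cx,cy)=(0.2853,0.9584)
member 9 (4-6): L=2.4620, (cx,cy)=(1.0000,0.0000)
member 10 (5-6): L=4.0712, (cx,cy)=(0.3230,-0.9464)
solve A·x = −loads:
  F[0-1] = -3944.9827 N (compression)
  F[0-2] = -4241.0848 N (compression)
  F[1-2] = +3912.3755 N (tension)
  F[1-3] = -2259.1029 N (compression)
  F[2-3] = -3930.3235 N (compression)
  F[2-4] = -2191.1749 N (compression)
  F[3-4] = +3246.5262 N (tension)
  F[3-5] = -954.6113 N (compression)
  F[4-5] = -3259.7385 N (compression)
  F[4-6] = -378.4853 N (compression)
  F[5-6] = +1171.7848 N (tension)
  Rx@0 = +5509.0300 N
  Ry@0 = +3735.6664 N
  Ry@6 = -1108.9764 N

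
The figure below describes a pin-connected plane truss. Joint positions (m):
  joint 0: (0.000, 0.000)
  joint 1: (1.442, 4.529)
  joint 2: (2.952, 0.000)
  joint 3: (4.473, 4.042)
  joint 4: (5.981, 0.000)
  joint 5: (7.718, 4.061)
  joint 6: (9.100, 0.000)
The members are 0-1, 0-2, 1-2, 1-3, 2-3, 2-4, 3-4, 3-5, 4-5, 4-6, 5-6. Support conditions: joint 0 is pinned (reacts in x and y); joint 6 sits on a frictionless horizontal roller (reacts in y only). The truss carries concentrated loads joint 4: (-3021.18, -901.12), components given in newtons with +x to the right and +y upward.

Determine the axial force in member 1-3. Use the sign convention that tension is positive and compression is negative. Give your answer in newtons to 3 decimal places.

N=7 nodes, M=11 members, R=3 reactions → 2N=14, M+R=14
member 0 (0-1): L=4.7530, (cx,cy)=(0.3034,0.9529)
member 1 (0-2): L=2.9520, (cx,cy)=(1.0000,0.0000)
member 2 (1-2): L=4.7741, (cx,cy)=(0.3163,-0.9487)
member 3 (1-3): L=3.0699, (cx,cy)=(0.9873,-0.1586)
member 4 (2-3): L=4.3187, (cx,cy)=(0.3522,0.9359)
member 5 (2-4): L=3.0290, (cx,cy)=(1.0000,0.0000)
member 6 (3-4): L=4.3141, (cx,cy)=(0.3495,-0.9369)
member 7 (3-5): L=3.2451, (cx,cy)=(1.0000,0.0059)
member 8 (4-5): L=4.4169, (cx,cy)=(0.3933,0.9194)
member 9 (4-6): L=3.1190, (cx,cy)=(1.0000,0.0000)
member 10 (5-6): L=4.2897, (cx,cy)=(0.3222,-0.9467)
solve A·x = −loads:
  F[0-1] = -324.1336 N (compression)
  F[0-2] = -2922.8424 N (compression)
  F[1-2] = +361.5962 N (tension)
  F[1-3] = -215.4352 N (compression)
  F[2-3] = -366.5158 N (compression)
  F[2-4] = -2679.3901 N (compression)
  F[3-4] = +326.8015 N (tension)
  F[3-5] = -456.0305 N (compression)
  F[4-5] = +647.0709 N (tension)
  F[4-6] = +201.5534 N (tension)
  F[5-6] = -625.6196 N (compression)
  Rx@0 = +3021.1800 N
  Ry@0 = +308.8564 N
  Ry@6 = +592.2636 N

-215.435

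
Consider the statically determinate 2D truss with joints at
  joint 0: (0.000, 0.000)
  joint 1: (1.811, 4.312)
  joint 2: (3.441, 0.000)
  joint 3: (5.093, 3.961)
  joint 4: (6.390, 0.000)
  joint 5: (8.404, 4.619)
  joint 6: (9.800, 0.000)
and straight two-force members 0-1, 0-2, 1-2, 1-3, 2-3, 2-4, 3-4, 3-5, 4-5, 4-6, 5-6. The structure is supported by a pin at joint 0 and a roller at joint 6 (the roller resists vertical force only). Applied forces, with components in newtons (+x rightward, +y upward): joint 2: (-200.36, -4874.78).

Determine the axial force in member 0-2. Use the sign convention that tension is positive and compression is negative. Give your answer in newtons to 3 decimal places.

N=7 nodes, M=11 members, R=3 reactions → 2N=14, M+R=14
member 0 (0-1): L=4.6769, (cx,cy)=(0.3872,0.9220)
member 1 (0-2): L=3.4410, (cx,cy)=(1.0000,0.0000)
member 2 (1-2): L=4.6098, (cx,cy)=(0.3536,-0.9354)
member 3 (1-3): L=3.3007, (cx,cy)=(0.9943,-0.1063)
member 4 (2-3): L=4.2917, (cx,cy)=(0.3849,0.9229)
member 5 (2-4): L=2.9490, (cx,cy)=(1.0000,0.0000)
member 6 (3-4): L=4.1679, (cx,cy)=(0.3112,-0.9503)
member 7 (3-5): L=3.3757, (cx,cy)=(0.9808,0.1949)
member 8 (4-5): L=5.0390, (cx,cy)=(0.3997,0.9167)
member 9 (4-6): L=3.4100, (cx,cy)=(1.0000,0.0000)
member 10 (5-6): L=4.8253, (cx,cy)=(0.2893,-0.9572)
solve A·x = −loads:
  F[0-1] = -3430.7877 N (compression)
  F[0-2] = +1128.1275 N (tension)
  F[1-2] = +3682.3485 N (tension)
  F[1-3] = -2645.5470 N (compression)
  F[2-3] = +1549.7287 N (tension)
  F[2-4] = +2034.0095 N (tension)
  F[3-4] = -2090.3813 N (compression)
  F[3-5] = -1410.5704 N (compression)
  F[4-5] = +2167.2240 N (tension)
  F[4-6] = +517.3102 N (tension)
  F[5-6] = -1788.1100 N (compression)
  Rx@0 = +200.3600 N
  Ry@0 = +3163.1353 N
  Ry@6 = +1711.6447 N

1128.127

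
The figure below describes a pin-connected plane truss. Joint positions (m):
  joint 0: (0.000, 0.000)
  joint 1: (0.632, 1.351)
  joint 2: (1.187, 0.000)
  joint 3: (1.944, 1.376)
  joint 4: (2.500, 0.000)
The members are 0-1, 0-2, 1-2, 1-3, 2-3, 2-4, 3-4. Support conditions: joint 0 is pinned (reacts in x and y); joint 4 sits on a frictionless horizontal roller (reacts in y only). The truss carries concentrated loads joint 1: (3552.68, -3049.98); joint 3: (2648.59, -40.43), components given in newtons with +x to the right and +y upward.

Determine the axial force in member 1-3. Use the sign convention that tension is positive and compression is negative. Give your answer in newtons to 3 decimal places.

N=5 nodes, M=7 members, R=3 reactions → 2N=10, M+R=10
member 0 (0-1): L=1.4915, (cx,cy)=(0.4237,0.9058)
member 1 (0-2): L=1.1870, (cx,cy)=(1.0000,0.0000)
member 2 (1-2): L=1.4606, (cx,cy)=(0.3800,-0.9250)
member 3 (1-3): L=1.3122, (cx,cy)=(0.9998,0.0191)
member 4 (2-3): L=1.5705, (cx,cy)=(0.4820,0.8762)
member 5 (2-4): L=1.3130, (cx,cy)=(1.0000,0.0000)
member 6 (3-4): L=1.4841, (cx,cy)=(0.3746,-0.9272)
solve A·x = −loads:
  F[0-1] = +1203.0570 N (tension)
  F[0-2] = +5691.4993 N (tension)
  F[1-2] = -4502.8328 N (compression)
  F[1-3] = -1332.1103 N (compression)
  F[2-3] = +4753.7710 N (tension)
  F[2-4] = +1689.0623 N (tension)
  F[3-4] = -4508.4788 N (compression)
  Rx@0 = -6201.2700 N
  Ry@0 = -1089.7155 N
  Ry@4 = +4180.1255 N

-1332.110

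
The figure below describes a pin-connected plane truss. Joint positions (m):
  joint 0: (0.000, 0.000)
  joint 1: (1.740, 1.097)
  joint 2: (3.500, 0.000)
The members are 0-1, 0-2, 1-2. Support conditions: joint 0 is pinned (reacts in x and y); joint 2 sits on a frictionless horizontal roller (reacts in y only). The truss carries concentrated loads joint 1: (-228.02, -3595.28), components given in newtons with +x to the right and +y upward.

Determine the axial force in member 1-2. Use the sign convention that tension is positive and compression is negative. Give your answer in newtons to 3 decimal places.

-3243.922

N=3 nodes, M=3 members, R=3 reactions → 2N=6, M+R=6
member 0 (0-1): L=2.0569, (cx,cy)=(0.8459,0.5333)
member 1 (0-2): L=3.5000, (cx,cy)=(1.0000,0.0000)
member 2 (1-2): L=2.0739, (cx,cy)=(0.8486,-0.5290)
solve A·x = −loads:
  F[0-1] = -3523.9521 N (compression)
  F[0-2] = +2752.9477 N (tension)
  F[1-2] = -3243.9225 N (compression)
  Rx@0 = +228.0200 N
  Ry@0 = +1879.3802 N
  Ry@2 = +1715.8998 N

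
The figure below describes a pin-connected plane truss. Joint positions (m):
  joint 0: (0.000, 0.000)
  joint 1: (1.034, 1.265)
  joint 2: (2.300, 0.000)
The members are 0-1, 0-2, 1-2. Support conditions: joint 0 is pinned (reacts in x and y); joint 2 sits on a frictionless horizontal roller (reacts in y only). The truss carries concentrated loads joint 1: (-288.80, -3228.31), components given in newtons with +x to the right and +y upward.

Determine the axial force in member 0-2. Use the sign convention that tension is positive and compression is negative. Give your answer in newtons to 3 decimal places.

1293.518

N=3 nodes, M=3 members, R=3 reactions → 2N=6, M+R=6
member 0 (0-1): L=1.6338, (cx,cy)=(0.6329,0.7743)
member 1 (0-2): L=2.3000, (cx,cy)=(1.0000,0.0000)
member 2 (1-2): L=1.7897, (cx,cy)=(0.7074,-0.7068)
solve A·x = −loads:
  F[0-1] = -2500.2211 N (compression)
  F[0-2] = +1293.5176 N (tension)
  F[1-2] = -1828.5878 N (compression)
  Rx@0 = +288.8000 N
  Ry@0 = +1935.8141 N
  Ry@2 = +1292.4959 N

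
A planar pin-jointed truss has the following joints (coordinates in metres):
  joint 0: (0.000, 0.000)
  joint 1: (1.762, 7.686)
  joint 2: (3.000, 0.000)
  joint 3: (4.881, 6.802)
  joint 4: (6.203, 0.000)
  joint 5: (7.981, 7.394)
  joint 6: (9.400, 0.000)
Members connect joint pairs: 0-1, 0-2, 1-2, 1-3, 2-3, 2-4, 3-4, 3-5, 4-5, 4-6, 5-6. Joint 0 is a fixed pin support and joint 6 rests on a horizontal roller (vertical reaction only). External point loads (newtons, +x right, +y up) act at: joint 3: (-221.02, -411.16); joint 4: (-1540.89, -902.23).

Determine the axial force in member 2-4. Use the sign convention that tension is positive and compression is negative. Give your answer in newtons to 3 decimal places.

N=7 nodes, M=11 members, R=3 reactions → 2N=14, M+R=14
member 0 (0-1): L=7.8854, (cx,cy)=(0.2235,0.9747)
member 1 (0-2): L=3.0000, (cx,cy)=(1.0000,0.0000)
member 2 (1-2): L=7.7851, (cx,cy)=(0.1590,-0.9873)
member 3 (1-3): L=3.2419, (cx,cy)=(0.9621,-0.2727)
member 4 (2-3): L=7.0573, (cx,cy)=(0.2665,0.9638)
member 5 (2-4): L=3.2030, (cx,cy)=(1.0000,0.0000)
member 6 (3-4): L=6.9293, (cx,cy)=(0.1908,-0.9816)
member 7 (3-5): L=3.1560, (cx,cy)=(0.9822,0.1876)
member 8 (4-5): L=7.6048, (cx,cy)=(0.2338,0.9723)
member 9 (4-6): L=3.1970, (cx,cy)=(1.0000,0.0000)
member 10 (5-6): L=7.5289, (cx,cy)=(0.1885,-0.9821)
solve A·x = −loads:
  F[0-1] = -681.6874 N (compression)
  F[0-2] = -1609.5859 N (compression)
  F[1-2] = +751.0297 N (tension)
  F[1-3] = -282.4587 N (compression)
  F[2-3] = -769.3017 N (compression)
  F[2-4] = -1285.1112 N (compression)
  F[3-4] = +200.8176 N (tension)
  F[3-5] = -299.4063 N (compression)
  F[4-5] = +725.2003 N (tension)
  F[4-6] = +124.5394 N (tension)
  F[5-6] = -660.7813 N (compression)
  Rx@0 = +1761.9100 N
  Ry@0 = +664.4510 N
  Ry@6 = +648.9390 N

-1285.111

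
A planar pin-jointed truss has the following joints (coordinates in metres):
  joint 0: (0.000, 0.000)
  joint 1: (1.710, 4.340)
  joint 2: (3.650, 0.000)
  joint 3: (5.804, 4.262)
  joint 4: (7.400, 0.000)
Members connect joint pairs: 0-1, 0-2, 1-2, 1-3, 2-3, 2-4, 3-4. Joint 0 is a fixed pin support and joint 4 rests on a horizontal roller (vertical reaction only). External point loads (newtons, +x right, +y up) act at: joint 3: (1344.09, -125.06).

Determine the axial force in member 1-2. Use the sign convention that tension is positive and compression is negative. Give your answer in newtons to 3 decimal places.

N=5 nodes, M=7 members, R=3 reactions → 2N=10, M+R=10
member 0 (0-1): L=4.6647, (cx,cy)=(0.3666,0.9304)
member 1 (0-2): L=3.6500, (cx,cy)=(1.0000,0.0000)
member 2 (1-2): L=4.7539, (cx,cy)=(0.4081,-0.9129)
member 3 (1-3): L=4.0947, (cx,cy)=(0.9998,-0.0190)
member 4 (2-3): L=4.7754, (cx,cy)=(0.4511,0.8925)
member 5 (2-4): L=3.7500, (cx,cy)=(1.0000,0.0000)
member 6 (3-4): L=4.5510, (cx,cy)=(0.3507,-0.9365)
solve A·x = −loads:
  F[0-1] = +803.0544 N (tension)
  F[0-2] = +1049.7057 N (tension)
  F[1-2] = -831.6250 N (compression)
  F[1-3] = +633.8766 N (tension)
  F[2-3] = +850.6800 N (tension)
  F[2-4] = +326.6186 N (tension)
  F[3-4] = -931.3600 N (compression)
  Rx@0 = -1344.0900 N
  Ry@0 = -747.1508 N
  Ry@4 = +872.2108 N

-831.625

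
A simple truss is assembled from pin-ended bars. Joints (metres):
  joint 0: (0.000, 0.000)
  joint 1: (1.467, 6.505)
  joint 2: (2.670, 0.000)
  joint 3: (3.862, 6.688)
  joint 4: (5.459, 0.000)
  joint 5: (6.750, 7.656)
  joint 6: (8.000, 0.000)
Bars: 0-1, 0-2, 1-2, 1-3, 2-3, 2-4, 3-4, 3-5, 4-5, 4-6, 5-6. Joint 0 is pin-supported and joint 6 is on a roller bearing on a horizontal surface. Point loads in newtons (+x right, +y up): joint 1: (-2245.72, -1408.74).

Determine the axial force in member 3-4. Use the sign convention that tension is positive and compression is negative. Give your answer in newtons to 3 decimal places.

N=7 nodes, M=11 members, R=3 reactions → 2N=14, M+R=14
member 0 (0-1): L=6.6684, (cx,cy)=(0.2200,0.9755)
member 1 (0-2): L=2.6700, (cx,cy)=(1.0000,0.0000)
member 2 (1-2): L=6.6153, (cx,cy)=(0.1819,-0.9833)
member 3 (1-3): L=2.4020, (cx,cy)=(0.9971,0.0762)
member 4 (2-3): L=6.7934, (cx,cy)=(0.1755,0.9845)
member 5 (2-4): L=2.7890, (cx,cy)=(1.0000,0.0000)
member 6 (3-4): L=6.8760, (cx,cy)=(0.2323,-0.9727)
member 7 (3-5): L=3.0459, (cx,cy)=(0.9482,0.3178)
member 8 (4-5): L=7.7641, (cx,cy)=(0.1663,0.9861)
member 9 (4-6): L=2.5410, (cx,cy)=(1.0000,0.0000)
member 10 (5-6): L=7.7574, (cx,cy)=(0.1611,-0.9869)
solve A·x = −loads:
  F[0-1] = -3051.2143 N (compression)
  F[0-2] = -1574.4715 N (compression)
  F[1-2] = +1692.7313 N (tension)
  F[1-3] = +1270.3386 N (tension)
  F[2-3] = -1690.7373 N (compression)
  F[2-4] = -969.9820 N (compression)
  F[3-4] = +1801.8447 N (tension)
  F[3-5] = +581.6469 N (tension)
  F[4-5] = -1777.3149 N (compression)
  F[4-6] = -255.9632 N (compression)
  F[5-6] = +1588.4816 N (tension)
  Rx@0 = +2245.7200 N
  Ry@0 = +2976.4634 N
  Ry@6 = -1567.7234 N

1801.845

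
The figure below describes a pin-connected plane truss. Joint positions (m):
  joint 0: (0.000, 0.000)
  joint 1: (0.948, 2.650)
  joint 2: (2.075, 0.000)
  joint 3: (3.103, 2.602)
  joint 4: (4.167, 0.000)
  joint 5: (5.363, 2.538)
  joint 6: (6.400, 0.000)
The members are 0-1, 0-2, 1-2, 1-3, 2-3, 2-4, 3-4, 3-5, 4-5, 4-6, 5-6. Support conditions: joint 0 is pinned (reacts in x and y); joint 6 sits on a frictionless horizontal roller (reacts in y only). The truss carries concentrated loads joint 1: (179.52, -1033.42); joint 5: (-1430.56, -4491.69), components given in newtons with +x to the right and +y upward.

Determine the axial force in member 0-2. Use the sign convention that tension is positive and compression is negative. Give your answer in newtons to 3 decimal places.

-499.397

N=7 nodes, M=11 members, R=3 reactions → 2N=14, M+R=14
member 0 (0-1): L=2.8145, (cx,cy)=(0.3368,0.9416)
member 1 (0-2): L=2.0750, (cx,cy)=(1.0000,0.0000)
member 2 (1-2): L=2.8797, (cx,cy)=(0.3914,-0.9202)
member 3 (1-3): L=2.1555, (cx,cy)=(0.9998,-0.0223)
member 4 (2-3): L=2.7977, (cx,cy)=(0.3674,0.9300)
member 5 (2-4): L=2.0920, (cx,cy)=(1.0000,0.0000)
member 6 (3-4): L=2.8111, (cx,cy)=(0.3785,-0.9256)
member 7 (3-5): L=2.2609, (cx,cy)=(0.9996,-0.0283)
member 8 (4-5): L=2.8057, (cx,cy)=(0.4263,0.9046)
member 9 (4-6): L=2.2330, (cx,cy)=(1.0000,0.0000)
member 10 (5-6): L=2.7417, (cx,cy)=(0.3782,-0.9257)
solve A·x = −loads:
  F[0-1] = -2231.5113 N (compression)
  F[0-2] = -499.3966 N (compression)
  F[1-2] = +1194.0860 N (tension)
  F[1-3] = -1398.8292 N (compression)
  F[2-3] = -1181.4924 N (compression)
  F[2-4] = +402.0537 N (tension)
  F[3-4] = +1223.7489 N (tension)
  F[3-5] = -2296.7161 N (compression)
  F[4-5] = -1252.1733 N (compression)
  F[4-6] = +1399.0091 N (tension)
  F[5-6] = -3698.7814 N (compression)
  Rx@0 = +1251.0400 N
  Ry@0 = +2101.1128 N
  Ry@6 = +3423.9972 N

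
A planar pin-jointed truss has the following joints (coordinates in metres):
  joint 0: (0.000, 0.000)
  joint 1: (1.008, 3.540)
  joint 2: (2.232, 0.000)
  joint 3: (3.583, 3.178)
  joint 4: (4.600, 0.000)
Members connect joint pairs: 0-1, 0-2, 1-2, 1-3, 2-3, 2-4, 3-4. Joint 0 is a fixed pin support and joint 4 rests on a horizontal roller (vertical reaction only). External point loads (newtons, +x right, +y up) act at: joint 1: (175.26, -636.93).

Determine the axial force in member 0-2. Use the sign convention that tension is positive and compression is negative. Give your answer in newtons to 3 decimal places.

278.476

N=5 nodes, M=7 members, R=3 reactions → 2N=10, M+R=10
member 0 (0-1): L=3.6807, (cx,cy)=(0.2739,0.9618)
member 1 (0-2): L=2.2320, (cx,cy)=(1.0000,0.0000)
member 2 (1-2): L=3.7456, (cx,cy)=(0.3268,-0.9451)
member 3 (1-3): L=2.6003, (cx,cy)=(0.9903,-0.1392)
member 4 (2-3): L=3.4532, (cx,cy)=(0.3912,0.9203)
member 5 (2-4): L=2.3680, (cx,cy)=(1.0000,0.0000)
member 6 (3-4): L=3.3368, (cx,cy)=(0.3048,-0.9524)
solve A·x = −loads:
  F[0-1] = -376.8941 N (compression)
  F[0-2] = +278.4761 N (tension)
  F[1-2] = -261.6839 N (compression)
  F[1-3] = -194.8604 N (compression)
  F[2-3] = +268.7374 N (tension)
  F[2-4] = +87.8258 N (tension)
  F[3-4] = -288.1550 N (compression)
  Rx@0 = -175.2600 N
  Ry@0 = +362.4853 N
  Ry@4 = +274.4447 N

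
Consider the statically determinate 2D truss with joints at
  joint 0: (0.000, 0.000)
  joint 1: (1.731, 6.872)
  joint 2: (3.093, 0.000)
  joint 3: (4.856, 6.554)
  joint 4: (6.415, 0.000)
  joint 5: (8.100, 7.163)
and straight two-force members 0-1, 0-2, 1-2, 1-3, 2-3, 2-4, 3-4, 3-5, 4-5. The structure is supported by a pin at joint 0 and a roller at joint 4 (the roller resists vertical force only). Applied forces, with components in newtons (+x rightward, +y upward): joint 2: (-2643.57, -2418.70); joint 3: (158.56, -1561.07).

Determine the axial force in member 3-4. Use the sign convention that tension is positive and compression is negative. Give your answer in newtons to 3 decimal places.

-2579.897

N=6 nodes, M=9 members, R=3 reactions → 2N=12, M+R=12
member 0 (0-1): L=7.0867, (cx,cy)=(0.2443,0.9697)
member 1 (0-2): L=3.0930, (cx,cy)=(1.0000,0.0000)
member 2 (1-2): L=7.0057, (cx,cy)=(0.1944,-0.9809)
member 3 (1-3): L=3.1411, (cx,cy)=(0.9949,-0.1012)
member 4 (2-3): L=6.7870, (cx,cy)=(0.2598,0.9657)
member 5 (2-4): L=3.3220, (cx,cy)=(1.0000,0.0000)
member 6 (3-4): L=6.7369, (cx,cy)=(0.2314,-0.9729)
member 7 (3-5): L=3.3007, (cx,cy)=(0.9828,0.1845)
member 8 (4-5): L=7.3585, (cx,cy)=(0.2290,0.9734)
solve A·x = −loads:
  F[0-1] = -1515.8181 N (compression)
  F[0-2] = -2114.7536 N (compression)
  F[1-2] = +1568.5399 N (tension)
  F[1-3] = -678.6893 N (compression)
  F[2-3] = +911.3735 N (tension)
  F[2-4] = +597.0221 N (tension)
  F[3-4] = -2579.8969 N (compression)
  F[3-5] = -0.0000 N (compression)
  F[4-5] = +0.0000 N (tension)
  Rx@0 = +2485.0100 N
  Ry@0 = +1469.9029 N
  Ry@4 = +2509.8671 N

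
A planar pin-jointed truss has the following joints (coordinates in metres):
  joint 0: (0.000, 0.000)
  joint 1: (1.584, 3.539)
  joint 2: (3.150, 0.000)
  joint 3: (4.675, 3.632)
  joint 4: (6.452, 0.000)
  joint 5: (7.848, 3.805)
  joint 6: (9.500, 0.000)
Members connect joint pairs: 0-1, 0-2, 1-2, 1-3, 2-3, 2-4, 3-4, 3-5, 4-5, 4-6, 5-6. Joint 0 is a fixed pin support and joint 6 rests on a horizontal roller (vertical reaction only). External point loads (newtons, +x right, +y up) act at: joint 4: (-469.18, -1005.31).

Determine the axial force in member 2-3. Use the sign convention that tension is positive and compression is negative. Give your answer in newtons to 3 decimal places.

-340.579

N=7 nodes, M=11 members, R=3 reactions → 2N=14, M+R=14
member 0 (0-1): L=3.8773, (cx,cy)=(0.4085,0.9127)
member 1 (0-2): L=3.1500, (cx,cy)=(1.0000,0.0000)
member 2 (1-2): L=3.8700, (cx,cy)=(0.4047,-0.9145)
member 3 (1-3): L=3.0924, (cx,cy)=(0.9995,0.0301)
member 4 (2-3): L=3.9392, (cx,cy)=(0.3871,0.9220)
member 5 (2-4): L=3.3020, (cx,cy)=(1.0000,0.0000)
member 6 (3-4): L=4.0434, (cx,cy)=(0.4395,-0.8983)
member 7 (3-5): L=3.1777, (cx,cy)=(0.9985,0.0544)
member 8 (4-5): L=4.0530, (cx,cy)=(0.3444,0.9388)
member 9 (4-6): L=3.0480, (cx,cy)=(1.0000,0.0000)
member 10 (5-6): L=4.1481, (cx,cy)=(0.3983,-0.9173)
solve A·x = −loads:
  F[0-1] = -353.3800 N (compression)
  F[0-2] = -324.8137 N (compression)
  F[1-2] = +343.3913 N (tension)
  F[1-3] = -283.4484 N (compression)
  F[2-3] = -340.5791 N (compression)
  F[2-4] = -54.0089 N (compression)
  F[3-4] = +325.2062 N (tension)
  F[3-5] = -558.9219 N (compression)
  F[4-5] = +759.6777 N (tension)
  F[4-6] = +296.4327 N (tension)
  F[5-6] = -744.3382 N (compression)
  Rx@0 = +469.1800 N
  Ry@0 = +322.5458 N
  Ry@6 = +682.7642 N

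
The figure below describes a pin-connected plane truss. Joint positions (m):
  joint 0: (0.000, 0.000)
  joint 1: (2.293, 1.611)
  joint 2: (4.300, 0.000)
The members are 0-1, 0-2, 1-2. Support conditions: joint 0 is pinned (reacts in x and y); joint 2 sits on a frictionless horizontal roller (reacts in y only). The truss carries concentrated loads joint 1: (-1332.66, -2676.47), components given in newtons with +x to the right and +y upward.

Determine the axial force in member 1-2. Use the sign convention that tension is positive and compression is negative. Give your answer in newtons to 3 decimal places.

N=3 nodes, M=3 members, R=3 reactions → 2N=6, M+R=6
member 0 (0-1): L=2.8024, (cx,cy)=(0.8182,0.5749)
member 1 (0-2): L=4.3000, (cx,cy)=(1.0000,0.0000)
member 2 (1-2): L=2.5736, (cx,cy)=(0.7798,-0.6260)
solve A·x = −loads:
  F[0-1] = -3041.5498 N (compression)
  F[0-2] = +1156.0626 N (tension)
  F[1-2] = -1482.4276 N (compression)
  Rx@0 = +1332.6600 N
  Ry@0 = +1748.5094 N
  Ry@2 = +927.9606 N

-1482.428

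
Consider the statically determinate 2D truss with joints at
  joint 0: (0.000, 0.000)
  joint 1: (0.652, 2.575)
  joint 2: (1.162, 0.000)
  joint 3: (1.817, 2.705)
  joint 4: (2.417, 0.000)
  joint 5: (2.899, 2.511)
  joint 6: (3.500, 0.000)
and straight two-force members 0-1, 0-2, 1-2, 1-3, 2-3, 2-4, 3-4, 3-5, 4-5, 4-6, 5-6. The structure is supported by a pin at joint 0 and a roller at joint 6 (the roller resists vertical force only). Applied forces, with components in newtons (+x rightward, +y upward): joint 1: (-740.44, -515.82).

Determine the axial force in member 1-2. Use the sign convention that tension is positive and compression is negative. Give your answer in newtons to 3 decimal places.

502.716

N=7 nodes, M=11 members, R=3 reactions → 2N=14, M+R=14
member 0 (0-1): L=2.6563, (cx,cy)=(0.2455,0.9694)
member 1 (0-2): L=1.1620, (cx,cy)=(1.0000,0.0000)
member 2 (1-2): L=2.6250, (cx,cy)=(0.1943,-0.9809)
member 3 (1-3): L=1.1722, (cx,cy)=(0.9938,0.1109)
member 4 (2-3): L=2.7832, (cx,cy)=(0.2353,0.9719)
member 5 (2-4): L=1.2550, (cx,cy)=(1.0000,0.0000)
member 6 (3-4): L=2.7707, (cx,cy)=(0.2165,-0.9763)
member 7 (3-5): L=1.0993, (cx,cy)=(0.9843,-0.1765)
member 8 (4-5): L=2.5568, (cx,cy)=(0.1885,0.9821)
member 9 (4-6): L=1.0830, (cx,cy)=(1.0000,0.0000)
member 10 (5-6): L=2.5819, (cx,cy)=(0.2328,-0.9725)
solve A·x = −loads:
  F[0-1] = -994.9197 N (compression)
  F[0-2] = -496.2293 N (compression)
  F[1-2] = +502.7160 N (tension)
  F[1-3] = +401.0332 N (tension)
  F[2-3] = -507.3882 N (compression)
  F[2-4] = -279.1493 N (compression)
  F[3-4] = +425.2105 N (tension)
  F[3-5] = +190.0538 N (tension)
  F[4-5] = -422.6998 N (compression)
  F[4-6] = -107.3859 N (compression)
  F[5-6] = +461.3347 N (tension)
  Rx@0 = +740.4400 N
  Ry@0 = +964.4824 N
  Ry@6 = -448.6624 N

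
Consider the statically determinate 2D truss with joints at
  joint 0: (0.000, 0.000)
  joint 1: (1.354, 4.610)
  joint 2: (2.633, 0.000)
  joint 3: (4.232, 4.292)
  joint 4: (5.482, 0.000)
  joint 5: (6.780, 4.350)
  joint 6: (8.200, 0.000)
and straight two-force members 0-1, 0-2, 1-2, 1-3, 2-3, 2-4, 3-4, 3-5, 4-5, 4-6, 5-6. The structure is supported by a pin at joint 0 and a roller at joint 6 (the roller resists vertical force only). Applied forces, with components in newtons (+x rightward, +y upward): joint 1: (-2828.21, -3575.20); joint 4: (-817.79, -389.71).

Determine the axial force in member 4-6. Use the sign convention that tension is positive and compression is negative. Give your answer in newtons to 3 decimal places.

N=7 nodes, M=11 members, R=3 reactions → 2N=14, M+R=14
member 0 (0-1): L=4.8047, (cx,cy)=(0.2818,0.9595)
member 1 (0-2): L=2.6330, (cx,cy)=(1.0000,0.0000)
member 2 (1-2): L=4.7841, (cx,cy)=(0.2673,-0.9636)
member 3 (1-3): L=2.8955, (cx,cy)=(0.9940,-0.1098)
member 4 (2-3): L=4.5802, (cx,cy)=(0.3491,0.9371)
member 5 (2-4): L=2.8490, (cx,cy)=(1.0000,0.0000)
member 6 (3-4): L=4.4703, (cx,cy)=(0.2796,-0.9601)
member 7 (3-5): L=2.5487, (cx,cy)=(0.9997,0.0228)
member 8 (4-5): L=4.5395, (cx,cy)=(0.2859,0.9582)
member 9 (4-6): L=2.7180, (cx,cy)=(1.0000,0.0000)
member 10 (5-6): L=4.5759, (cx,cy)=(0.3103,-0.9506)
solve A·x = −loads:
  F[0-1] = -4902.7371 N (compression)
  F[0-2] = -2264.3806 N (compression)
  F[1-2] = +1037.4018 N (tension)
  F[1-3] = +1176.3655 N (tension)
  F[2-3] = -1066.7620 N (compression)
  F[2-4] = -1614.6193 N (compression)
  F[3-4] = +1186.7606 N (tension)
  F[3-5] = +465.1054 N (tension)
  F[4-5] = -782.3753 N (compression)
  F[4-6] = -241.2781 N (compression)
  F[5-6] = +777.5108 N (tension)
  Rx@0 = +3646.0000 N
  Ry@0 = +4704.0365 N
  Ry@6 = -739.1265 N

-241.278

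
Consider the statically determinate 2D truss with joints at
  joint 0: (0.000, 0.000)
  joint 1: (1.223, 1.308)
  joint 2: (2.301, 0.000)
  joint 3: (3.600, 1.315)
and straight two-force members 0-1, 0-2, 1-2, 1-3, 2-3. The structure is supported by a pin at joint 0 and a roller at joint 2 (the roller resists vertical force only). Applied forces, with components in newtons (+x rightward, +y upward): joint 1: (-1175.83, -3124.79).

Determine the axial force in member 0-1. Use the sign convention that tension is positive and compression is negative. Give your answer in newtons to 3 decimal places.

-2919.243

N=4 nodes, M=5 members, R=3 reactions → 2N=8, M+R=8
member 0 (0-1): L=1.7907, (cx,cy)=(0.6830,0.7304)
member 1 (0-2): L=2.3010, (cx,cy)=(1.0000,0.0000)
member 2 (1-2): L=1.6950, (cx,cy)=(0.6360,-0.7717)
member 3 (1-3): L=2.3770, (cx,cy)=(1.0000,0.0029)
member 4 (2-3): L=1.8484, (cx,cy)=(0.7028,0.7114)
solve A·x = −loads:
  F[0-1] = -2919.2425 N (compression)
  F[0-2] = +817.9384 N (tension)
  F[1-2] = -1286.0734 N (compression)
  F[1-3] = +0.0000 N (tension)
  F[2-3] = +0.0000 N (tension)
  Rx@0 = +1175.8300 N
  Ry@0 = +2132.3378 N
  Ry@2 = +992.4522 N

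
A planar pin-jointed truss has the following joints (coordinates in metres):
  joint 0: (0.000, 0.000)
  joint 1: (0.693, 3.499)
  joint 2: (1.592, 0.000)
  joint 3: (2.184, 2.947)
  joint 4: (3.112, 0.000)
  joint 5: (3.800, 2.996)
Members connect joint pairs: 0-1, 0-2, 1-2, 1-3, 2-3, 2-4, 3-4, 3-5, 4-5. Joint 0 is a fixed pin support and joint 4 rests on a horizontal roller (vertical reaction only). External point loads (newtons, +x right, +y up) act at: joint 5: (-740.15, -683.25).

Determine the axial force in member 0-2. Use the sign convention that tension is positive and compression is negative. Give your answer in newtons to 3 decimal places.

N=6 nodes, M=9 members, R=3 reactions → 2N=12, M+R=12
member 0 (0-1): L=3.5670, (cx,cy)=(0.1943,0.9809)
member 1 (0-2): L=1.5920, (cx,cy)=(1.0000,0.0000)
member 2 (1-2): L=3.6126, (cx,cy)=(0.2488,-0.9685)
member 3 (1-3): L=1.5899, (cx,cy)=(0.9378,-0.3472)
member 4 (2-3): L=3.0059, (cx,cy)=(0.1969,0.9804)
member 5 (2-4): L=1.5200, (cx,cy)=(1.0000,0.0000)
member 6 (3-4): L=3.0897, (cx,cy)=(0.3004,-0.9538)
member 7 (3-5): L=1.6167, (cx,cy)=(0.9995,0.0303)
member 8 (4-5): L=3.0740, (cx,cy)=(0.2238,0.9746)
solve A·x = −loads:
  F[0-1] = -572.4152 N (compression)
  F[0-2] = -628.9396 N (compression)
  F[1-2] = +687.6669 N (tension)
  F[1-3] = -301.0629 N (compression)
  F[2-3] = -679.3402 N (compression)
  F[2-4] = -324.0204 N (compression)
  F[3-4] = +570.0185 N (tension)
  F[3-5] = -587.6084 N (compression)
  F[4-5] = -682.7612 N (compression)
  Rx@0 = +740.1500 N
  Ry@0 = +561.5082 N
  Ry@4 = +121.7418 N

-628.940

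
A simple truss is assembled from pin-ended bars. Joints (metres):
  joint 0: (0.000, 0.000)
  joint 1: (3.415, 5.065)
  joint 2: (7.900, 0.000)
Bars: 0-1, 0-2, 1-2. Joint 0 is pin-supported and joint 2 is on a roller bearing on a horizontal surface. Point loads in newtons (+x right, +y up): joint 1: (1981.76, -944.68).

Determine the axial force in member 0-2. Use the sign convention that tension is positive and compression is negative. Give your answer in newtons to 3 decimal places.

N=3 nodes, M=3 members, R=3 reactions → 2N=6, M+R=6
member 0 (0-1): L=6.1087, (cx,cy)=(0.5590,0.8291)
member 1 (0-2): L=7.9000, (cx,cy)=(1.0000,0.0000)
member 2 (1-2): L=6.7653, (cx,cy)=(0.6629,-0.7487)
solve A·x = −loads:
  F[0-1] = +885.5761 N (tension)
  F[0-2] = +1486.6902 N (tension)
  F[1-2] = -2242.5694 N (compression)
  Rx@0 = -1981.7600 N
  Ry@0 = -734.2689 N
  Ry@2 = +1678.9489 N

1486.690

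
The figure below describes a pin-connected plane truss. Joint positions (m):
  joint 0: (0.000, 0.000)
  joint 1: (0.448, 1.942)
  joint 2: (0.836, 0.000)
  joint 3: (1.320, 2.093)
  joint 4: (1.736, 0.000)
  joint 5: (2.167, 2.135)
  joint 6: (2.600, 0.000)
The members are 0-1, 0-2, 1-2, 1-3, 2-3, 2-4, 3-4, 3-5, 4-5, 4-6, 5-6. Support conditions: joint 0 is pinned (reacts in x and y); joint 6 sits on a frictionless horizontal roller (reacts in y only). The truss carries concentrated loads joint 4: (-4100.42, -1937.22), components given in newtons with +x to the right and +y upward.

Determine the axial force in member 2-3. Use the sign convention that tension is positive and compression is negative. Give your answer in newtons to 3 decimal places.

-613.134

N=7 nodes, M=11 members, R=3 reactions → 2N=14, M+R=14
member 0 (0-1): L=1.9930, (cx,cy)=(0.2248,0.9744)
member 1 (0-2): L=0.8360, (cx,cy)=(1.0000,0.0000)
member 2 (1-2): L=1.9804, (cx,cy)=(0.1959,-0.9806)
member 3 (1-3): L=0.8850, (cx,cy)=(0.9853,0.1706)
member 4 (2-3): L=2.1482, (cx,cy)=(0.2253,0.9743)
member 5 (2-4): L=0.9000, (cx,cy)=(1.0000,0.0000)
member 6 (3-4): L=2.1339, (cx,cy)=(0.1949,-0.9808)
member 7 (3-5): L=0.8480, (cx,cy)=(0.9988,0.0495)
member 8 (4-5): L=2.1781, (cx,cy)=(0.1979,0.9802)
member 9 (4-6): L=0.8640, (cx,cy)=(1.0000,0.0000)
member 10 (5-6): L=2.1785, (cx,cy)=(0.1988,-0.9800)
solve A·x = −loads:
  F[0-1] = -660.6607 N (compression)
  F[0-2] = -3951.9126 N (compression)
  F[1-2] = +609.1755 N (tension)
  F[1-3] = -271.8446 N (compression)
  F[2-3] = -613.1336 N (compression)
  F[2-4] = -3694.4219 N (compression)
  F[3-4] = +629.6143 N (tension)
  F[3-5] = -529.3876 N (compression)
  F[4-5] = +1346.3073 N (tension)
  F[4-6] = +262.3284 N (tension)
  F[5-6] = -1319.8003 N (compression)
  Rx@0 = +4100.4200 N
  Ry@0 = +643.7531 N
  Ry@6 = +1293.4669 N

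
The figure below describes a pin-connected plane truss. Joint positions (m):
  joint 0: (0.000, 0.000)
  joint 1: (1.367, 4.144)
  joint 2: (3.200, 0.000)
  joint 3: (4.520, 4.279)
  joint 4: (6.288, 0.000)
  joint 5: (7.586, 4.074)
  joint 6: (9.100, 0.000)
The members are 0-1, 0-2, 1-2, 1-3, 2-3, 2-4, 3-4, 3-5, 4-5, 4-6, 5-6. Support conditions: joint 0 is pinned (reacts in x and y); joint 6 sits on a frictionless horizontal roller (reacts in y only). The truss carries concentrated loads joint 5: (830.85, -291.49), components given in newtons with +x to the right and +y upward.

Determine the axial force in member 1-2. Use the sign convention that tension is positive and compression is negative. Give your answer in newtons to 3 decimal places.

N=7 nodes, M=11 members, R=3 reactions → 2N=14, M+R=14
member 0 (0-1): L=4.3636, (cx,cy)=(0.3133,0.9497)
member 1 (0-2): L=3.2000, (cx,cy)=(1.0000,0.0000)
member 2 (1-2): L=4.5313, (cx,cy)=(0.4045,-0.9145)
member 3 (1-3): L=3.1559, (cx,cy)=(0.9991,0.0428)
member 4 (2-3): L=4.4780, (cx,cy)=(0.2948,0.9556)
member 5 (2-4): L=3.0880, (cx,cy)=(1.0000,0.0000)
member 6 (3-4): L=4.6299, (cx,cy)=(0.3819,-0.9242)
member 7 (3-5): L=3.0728, (cx,cy)=(0.9978,-0.0667)
member 8 (4-5): L=4.2758, (cx,cy)=(0.3036,0.9528)
member 9 (4-6): L=2.8120, (cx,cy)=(1.0000,0.0000)
member 10 (5-6): L=4.3462, (cx,cy)=(0.3483,-0.9374)
solve A·x = −loads:
  F[0-1] = +340.6140 N (tension)
  F[0-2] = +724.1459 N (tension)
  F[1-2] = -342.2230 N (compression)
  F[1-3] = +245.3649 N (tension)
  F[2-3] = +327.5261 N (tension)
  F[2-4] = +489.1628 N (tension)
  F[3-4] = -385.3578 N (compression)
  F[3-5] = +489.9347 N (tension)
  F[4-5] = +373.7938 N (tension)
  F[4-6] = +228.5341 N (tension)
  F[5-6] = -656.0505 N (compression)
  Rx@0 = -830.8500 N
  Ry@0 = -323.4689 N
  Ry@6 = +614.9589 N

-342.223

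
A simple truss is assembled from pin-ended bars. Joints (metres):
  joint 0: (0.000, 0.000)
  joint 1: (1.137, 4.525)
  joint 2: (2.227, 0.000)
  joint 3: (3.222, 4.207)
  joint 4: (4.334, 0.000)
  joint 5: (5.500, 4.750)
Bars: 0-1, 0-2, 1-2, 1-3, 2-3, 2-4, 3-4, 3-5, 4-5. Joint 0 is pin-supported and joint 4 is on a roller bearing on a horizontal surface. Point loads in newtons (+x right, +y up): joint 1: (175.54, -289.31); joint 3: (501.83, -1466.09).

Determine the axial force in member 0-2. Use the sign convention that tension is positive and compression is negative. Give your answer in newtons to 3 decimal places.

657.061

N=6 nodes, M=9 members, R=3 reactions → 2N=12, M+R=12
member 0 (0-1): L=4.6657, (cx,cy)=(0.2437,0.9699)
member 1 (0-2): L=2.2270, (cx,cy)=(1.0000,0.0000)
member 2 (1-2): L=4.6544, (cx,cy)=(0.2342,-0.9722)
member 3 (1-3): L=2.1091, (cx,cy)=(0.9886,-0.1508)
member 4 (2-3): L=4.3231, (cx,cy)=(0.2302,0.9732)
member 5 (2-4): L=2.1070, (cx,cy)=(1.0000,0.0000)
member 6 (3-4): L=4.3515, (cx,cy)=(0.2555,-0.9668)
member 7 (3-5): L=2.3418, (cx,cy)=(0.9727,0.2319)
member 8 (4-5): L=4.8910, (cx,cy)=(0.2384,0.9712)
solve A·x = −loads:
  F[0-1] = +83.3388 N (tension)
  F[0-2] = +657.0607 N (tension)
  F[1-2] = -369.9629 N (compression)
  F[1-3] = -69.3840 N (compression)
  F[2-3] = +369.5977 N (tension)
  F[2-4] = +485.3538 N (tension)
  F[3-4] = -1899.2881 N (compression)
  F[3-5] = -0.0000 N (compression)
  F[4-5] = +0.0000 N (tension)
  Rx@0 = -677.3700 N
  Ry@0 = -80.8263 N
  Ry@4 = +1836.2263 N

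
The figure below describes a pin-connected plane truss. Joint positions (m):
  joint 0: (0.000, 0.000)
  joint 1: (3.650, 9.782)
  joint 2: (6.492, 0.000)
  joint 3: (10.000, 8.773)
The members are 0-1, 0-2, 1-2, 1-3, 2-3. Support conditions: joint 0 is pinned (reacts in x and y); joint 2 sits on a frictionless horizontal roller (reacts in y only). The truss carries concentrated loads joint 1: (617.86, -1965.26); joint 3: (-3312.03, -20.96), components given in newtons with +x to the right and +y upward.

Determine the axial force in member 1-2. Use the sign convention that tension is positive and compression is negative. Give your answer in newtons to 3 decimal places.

N=4 nodes, M=5 members, R=3 reactions → 2N=8, M+R=8
member 0 (0-1): L=10.4408, (cx,cy)=(0.3496,0.9369)
member 1 (0-2): L=6.4920, (cx,cy)=(1.0000,0.0000)
member 2 (1-2): L=10.1865, (cx,cy)=(0.2790,-0.9603)
member 3 (1-3): L=6.4297, (cx,cy)=(0.9876,-0.1569)
member 4 (2-3): L=9.4484, (cx,cy)=(0.3713,0.9285)
solve A·x = −loads:
  F[0-1] = -4689.6631 N (compression)
  F[0-2] = -1054.7082 N (compression)
  F[1-2] = +3042.9066 N (tension)
  F[1-3] = -3145.2539 N (compression)
  F[2-3] = -554.1517 N (compression)
  Rx@0 = +2694.1700 N
  Ry@0 = +4393.7575 N
  Ry@2 = -2407.5375 N

3042.907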